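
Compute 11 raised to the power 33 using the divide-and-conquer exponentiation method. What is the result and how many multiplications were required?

Computing 11^33 by squaring (build up from 11^1; each line after the first costs one multiplication):

11^1 = 11
11^2 = (11^1)^2 = 11^2 = 121
11^4 = (11^2)^2 = 121^2 = 14641
11^8 = (11^4)^2 = 14641^2 = 214358881
11^16 = (11^8)^2 = 214358881^2 = 45949729863572161
11^32 = (11^16)^2 = 45949729863572161^2 = 2111377674535255285545615254209921
11^33 = 11 * 11^32 = 11 * 2111377674535255285545615254209921 = 23225154419887808141001767796309131

Result: 23225154419887808141001767796309131
Multiplications needed: 6 (6 lines after 11^1)

11^33 = 23225154419887808141001767796309131. Using exponentiation by squaring, this requires 6 multiplications. The key idea: if the exponent is even, square the half-power; if odd, multiply by the base once.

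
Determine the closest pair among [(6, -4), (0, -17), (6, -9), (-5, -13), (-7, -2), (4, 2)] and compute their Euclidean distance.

Computing all pairwise distances among 6 points:

d((6, -4), (0, -17)) = 14.3178
d((6, -4), (6, -9)) = 5.0 <-- minimum
d((6, -4), (-5, -13)) = 14.2127
d((6, -4), (-7, -2)) = 13.1529
d((6, -4), (4, 2)) = 6.3246
d((0, -17), (6, -9)) = 10.0
d((0, -17), (-5, -13)) = 6.4031
d((0, -17), (-7, -2)) = 16.5529
d((0, -17), (4, 2)) = 19.4165
d((6, -9), (-5, -13)) = 11.7047
d((6, -9), (-7, -2)) = 14.7648
d((6, -9), (4, 2)) = 11.1803
d((-5, -13), (-7, -2)) = 11.1803
d((-5, -13), (4, 2)) = 17.4929
d((-7, -2), (4, 2)) = 11.7047

Closest pair: (6, -4) and (6, -9) with distance 5.0

The closest pair is (6, -4) and (6, -9) with Euclidean distance 5.0. For 6 points, brute-force pairwise comparison is shown above. For large n, the divide-and-conquer algorithm (sort by x, recurse on halves, check the dividing strip) achieves O(n log n).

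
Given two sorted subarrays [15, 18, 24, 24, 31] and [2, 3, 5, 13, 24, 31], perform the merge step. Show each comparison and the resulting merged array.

Merging process:

Compare 15 vs 2: take 2 from right. Merged: [2]
Compare 15 vs 3: take 3 from right. Merged: [2, 3]
Compare 15 vs 5: take 5 from right. Merged: [2, 3, 5]
Compare 15 vs 13: take 13 from right. Merged: [2, 3, 5, 13]
Compare 15 vs 24: take 15 from left. Merged: [2, 3, 5, 13, 15]
Compare 18 vs 24: take 18 from left. Merged: [2, 3, 5, 13, 15, 18]
Compare 24 vs 24: take 24 from left. Merged: [2, 3, 5, 13, 15, 18, 24]
Compare 24 vs 24: take 24 from left. Merged: [2, 3, 5, 13, 15, 18, 24, 24]
Compare 31 vs 24: take 24 from right. Merged: [2, 3, 5, 13, 15, 18, 24, 24, 24]
Compare 31 vs 31: take 31 from left. Merged: [2, 3, 5, 13, 15, 18, 24, 24, 24, 31]
Append remaining from right: [31]. Merged: [2, 3, 5, 13, 15, 18, 24, 24, 24, 31, 31]

Final merged array: [2, 3, 5, 13, 15, 18, 24, 24, 24, 31, 31]
Total comparisons: 10

The merged array is [2, 3, 5, 13, 15, 18, 24, 24, 24, 31, 31], requiring 10 comparisons. The merge step runs in O(n) time where n is the total number of elements.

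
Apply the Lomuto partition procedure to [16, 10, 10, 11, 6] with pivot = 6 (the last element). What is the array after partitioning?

Lomuto partition with pivot = 6:

Initial array: [16, 10, 10, 11, 6]

arr[0]=16 > 6: no swap
arr[1]=10 > 6: no swap
arr[2]=10 > 6: no swap
arr[3]=11 > 6: no swap

Place pivot at position 0: [6, 10, 10, 11, 16]
Pivot position: 0

After partitioning with pivot 6, the array becomes [6, 10, 10, 11, 16]. The pivot is placed at index 0. All elements to the left of the pivot are <= 6, and all elements to the right are > 6.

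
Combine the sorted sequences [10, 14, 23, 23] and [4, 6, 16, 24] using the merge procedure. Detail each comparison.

Merging process:

Compare 10 vs 4: take 4 from right. Merged: [4]
Compare 10 vs 6: take 6 from right. Merged: [4, 6]
Compare 10 vs 16: take 10 from left. Merged: [4, 6, 10]
Compare 14 vs 16: take 14 from left. Merged: [4, 6, 10, 14]
Compare 23 vs 16: take 16 from right. Merged: [4, 6, 10, 14, 16]
Compare 23 vs 24: take 23 from left. Merged: [4, 6, 10, 14, 16, 23]
Compare 23 vs 24: take 23 from left. Merged: [4, 6, 10, 14, 16, 23, 23]
Append remaining from right: [24]. Merged: [4, 6, 10, 14, 16, 23, 23, 24]

Final merged array: [4, 6, 10, 14, 16, 23, 23, 24]
Total comparisons: 7

The merged array is [4, 6, 10, 14, 16, 23, 23, 24], requiring 7 comparisons. The merge step runs in O(n) time where n is the total number of elements.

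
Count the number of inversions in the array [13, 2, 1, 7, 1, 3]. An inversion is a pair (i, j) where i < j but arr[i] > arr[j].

Finding inversions in [13, 2, 1, 7, 1, 3]:

(0, 1): arr[0]=13 > arr[1]=2
(0, 2): arr[0]=13 > arr[2]=1
(0, 3): arr[0]=13 > arr[3]=7
(0, 4): arr[0]=13 > arr[4]=1
(0, 5): arr[0]=13 > arr[5]=3
(1, 2): arr[1]=2 > arr[2]=1
(1, 4): arr[1]=2 > arr[4]=1
(3, 4): arr[3]=7 > arr[4]=1
(3, 5): arr[3]=7 > arr[5]=3

Total inversions: 9

The array has 9 inversion(s): (0,1), (0,2), (0,3), (0,4), (0,5), (1,2), (1,4), (3,4), (3,5). Each pair (i,j) satisfies i < j and arr[i] > arr[j].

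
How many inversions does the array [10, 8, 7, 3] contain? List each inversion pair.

Finding inversions in [10, 8, 7, 3]:

(0, 1): arr[0]=10 > arr[1]=8
(0, 2): arr[0]=10 > arr[2]=7
(0, 3): arr[0]=10 > arr[3]=3
(1, 2): arr[1]=8 > arr[2]=7
(1, 3): arr[1]=8 > arr[3]=3
(2, 3): arr[2]=7 > arr[3]=3

Total inversions: 6

The array has 6 inversion(s): (0,1), (0,2), (0,3), (1,2), (1,3), (2,3). Each pair (i,j) satisfies i < j and arr[i] > arr[j].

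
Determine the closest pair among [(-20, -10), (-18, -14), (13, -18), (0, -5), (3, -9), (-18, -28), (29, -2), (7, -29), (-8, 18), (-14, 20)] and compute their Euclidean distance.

Computing all pairwise distances among 10 points:

d((-20, -10), (-18, -14)) = 4.4721 <-- minimum
d((-20, -10), (13, -18)) = 33.9559
d((-20, -10), (0, -5)) = 20.6155
d((-20, -10), (3, -9)) = 23.0217
d((-20, -10), (-18, -28)) = 18.1108
d((-20, -10), (29, -2)) = 49.6488
d((-20, -10), (7, -29)) = 33.0151
d((-20, -10), (-8, 18)) = 30.4631
d((-20, -10), (-14, 20)) = 30.5941
d((-18, -14), (13, -18)) = 31.257
d((-18, -14), (0, -5)) = 20.1246
d((-18, -14), (3, -9)) = 21.587
d((-18, -14), (-18, -28)) = 14.0
d((-18, -14), (29, -2)) = 48.5077
d((-18, -14), (7, -29)) = 29.1548
d((-18, -14), (-8, 18)) = 33.5261
d((-18, -14), (-14, 20)) = 34.2345
d((13, -18), (0, -5)) = 18.3848
d((13, -18), (3, -9)) = 13.4536
d((13, -18), (-18, -28)) = 32.573
d((13, -18), (29, -2)) = 22.6274
d((13, -18), (7, -29)) = 12.53
d((13, -18), (-8, 18)) = 41.6773
d((13, -18), (-14, 20)) = 46.6154
d((0, -5), (3, -9)) = 5.0
d((0, -5), (-18, -28)) = 29.2062
d((0, -5), (29, -2)) = 29.1548
d((0, -5), (7, -29)) = 25.0
d((0, -5), (-8, 18)) = 24.3516
d((0, -5), (-14, 20)) = 28.6531
d((3, -9), (-18, -28)) = 28.3196
d((3, -9), (29, -2)) = 26.9258
d((3, -9), (7, -29)) = 20.3961
d((3, -9), (-8, 18)) = 29.1548
d((3, -9), (-14, 20)) = 33.6155
d((-18, -28), (29, -2)) = 53.7122
d((-18, -28), (7, -29)) = 25.02
d((-18, -28), (-8, 18)) = 47.0744
d((-18, -28), (-14, 20)) = 48.1664
d((29, -2), (7, -29)) = 34.8281
d((29, -2), (-8, 18)) = 42.0595
d((29, -2), (-14, 20)) = 48.3011
d((7, -29), (-8, 18)) = 49.3356
d((7, -29), (-14, 20)) = 53.3104
d((-8, 18), (-14, 20)) = 6.3246

Closest pair: (-20, -10) and (-18, -14) with distance 4.4721

The closest pair is (-20, -10) and (-18, -14) with Euclidean distance 4.4721. For 10 points, brute-force pairwise comparison is shown above. For large n, the divide-and-conquer algorithm (sort by x, recurse on halves, check the dividing strip) achieves O(n log n).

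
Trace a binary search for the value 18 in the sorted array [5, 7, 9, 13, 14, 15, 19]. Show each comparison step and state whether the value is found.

Binary search for 18 in [5, 7, 9, 13, 14, 15, 19]:

lo=0, hi=6, mid=3, arr[mid]=13 -> 13 < 18, search right half
lo=4, hi=6, mid=5, arr[mid]=15 -> 15 < 18, search right half
lo=6, hi=6, mid=6, arr[mid]=19 -> 19 > 18, search left half
lo=6 > hi=5, target 18 not found

Binary search determines that 18 is not in the array after 3 comparisons. The search space was exhausted without finding the target.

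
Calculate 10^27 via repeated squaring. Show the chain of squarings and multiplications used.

Computing 10^27 by squaring (build up from 10^1; each line after the first costs one multiplication):

10^1 = 10
10^2 = (10^1)^2 = 10^2 = 100
10^3 = 10 * 10^2 = 10 * 100 = 1000
10^6 = (10^3)^2 = 1000^2 = 1000000
10^12 = (10^6)^2 = 1000000^2 = 1000000000000
10^13 = 10 * 10^12 = 10 * 1000000000000 = 10000000000000
10^26 = (10^13)^2 = 10000000000000^2 = 100000000000000000000000000
10^27 = 10 * 10^26 = 10 * 100000000000000000000000000 = 1000000000000000000000000000

Result: 1000000000000000000000000000
Multiplications needed: 7 (7 lines after 10^1)

10^27 = 1000000000000000000000000000. Using exponentiation by squaring, this requires 7 multiplications. The key idea: if the exponent is even, square the half-power; if odd, multiply by the base once.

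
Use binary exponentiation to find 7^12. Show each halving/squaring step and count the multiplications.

Computing 7^12 by squaring (build up from 7^1; each line after the first costs one multiplication):

7^1 = 7
7^2 = (7^1)^2 = 7^2 = 49
7^3 = 7 * 7^2 = 7 * 49 = 343
7^6 = (7^3)^2 = 343^2 = 117649
7^12 = (7^6)^2 = 117649^2 = 13841287201

Result: 13841287201
Multiplications needed: 4 (4 lines after 7^1)

7^12 = 13841287201. Using exponentiation by squaring, this requires 4 multiplications. The key idea: if the exponent is even, square the half-power; if odd, multiply by the base once.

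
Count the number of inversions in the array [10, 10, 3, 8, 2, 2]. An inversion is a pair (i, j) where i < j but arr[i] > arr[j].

Finding inversions in [10, 10, 3, 8, 2, 2]:

(0, 2): arr[0]=10 > arr[2]=3
(0, 3): arr[0]=10 > arr[3]=8
(0, 4): arr[0]=10 > arr[4]=2
(0, 5): arr[0]=10 > arr[5]=2
(1, 2): arr[1]=10 > arr[2]=3
(1, 3): arr[1]=10 > arr[3]=8
(1, 4): arr[1]=10 > arr[4]=2
(1, 5): arr[1]=10 > arr[5]=2
(2, 4): arr[2]=3 > arr[4]=2
(2, 5): arr[2]=3 > arr[5]=2
(3, 4): arr[3]=8 > arr[4]=2
(3, 5): arr[3]=8 > arr[5]=2

Total inversions: 12

The array has 12 inversion(s): (0,2), (0,3), (0,4), (0,5), (1,2), (1,3), (1,4), (1,5), (2,4), (2,5), (3,4), (3,5). Each pair (i,j) satisfies i < j and arr[i] > arr[j].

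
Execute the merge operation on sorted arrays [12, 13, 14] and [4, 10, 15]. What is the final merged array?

Merging process:

Compare 12 vs 4: take 4 from right. Merged: [4]
Compare 12 vs 10: take 10 from right. Merged: [4, 10]
Compare 12 vs 15: take 12 from left. Merged: [4, 10, 12]
Compare 13 vs 15: take 13 from left. Merged: [4, 10, 12, 13]
Compare 14 vs 15: take 14 from left. Merged: [4, 10, 12, 13, 14]
Append remaining from right: [15]. Merged: [4, 10, 12, 13, 14, 15]

Final merged array: [4, 10, 12, 13, 14, 15]
Total comparisons: 5

The merged array is [4, 10, 12, 13, 14, 15], requiring 5 comparisons. The merge step runs in O(n) time where n is the total number of elements.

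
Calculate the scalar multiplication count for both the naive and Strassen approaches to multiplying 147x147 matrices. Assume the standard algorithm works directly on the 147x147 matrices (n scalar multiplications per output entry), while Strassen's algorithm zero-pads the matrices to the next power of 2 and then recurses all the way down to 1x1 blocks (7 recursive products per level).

Matrix multiplication for 147x147 matrices:

Strassen's algorithm requires power-of-2 dimensions. Pad 147x147 to 256x256 (next power of 2).

Standard algorithm: 147^3 = 3176523 multiplications
Strassen's algorithm: 7^(log2(256)) = 7^8 = 5764801 multiplications
Difference: 3176523 - 5764801 = -2588278 (Strassen uses MORE here due to padding overhead — for small or just-over-power-of-2 n, padding can outweigh the per-level savings)

Standard: 3176523 multiplications (147^3). Strassen: 5764801 multiplications (7^8, after padding to 256x256). Strassen reduces 8 recursive multiplications to 7 at each level.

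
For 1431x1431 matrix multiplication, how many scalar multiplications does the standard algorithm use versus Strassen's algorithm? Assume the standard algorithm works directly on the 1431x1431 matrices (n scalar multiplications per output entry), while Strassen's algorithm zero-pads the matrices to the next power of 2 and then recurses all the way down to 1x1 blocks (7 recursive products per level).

Matrix multiplication for 1431x1431 matrices:

Strassen's algorithm requires power-of-2 dimensions. Pad 1431x1431 to 2048x2048 (next power of 2).

Standard algorithm: 1431^3 = 2930345991 multiplications
Strassen's algorithm: 7^(log2(2048)) = 7^11 = 1977326743 multiplications
Savings: 2930345991 - 1977326743 = 953019248 multiplications

Standard: 2930345991 multiplications (1431^3). Strassen: 1977326743 multiplications (7^11, after padding to 2048x2048). Strassen reduces 8 recursive multiplications to 7 at each level.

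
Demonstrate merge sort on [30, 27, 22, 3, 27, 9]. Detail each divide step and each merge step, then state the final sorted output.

Merge sort trace:

Split: [30, 27, 22, 3, 27, 9] -> [30, 27, 22] and [3, 27, 9]
  Split: [30, 27, 22] -> [30] and [27, 22]
    Split: [27, 22] -> [27] and [22]
    Merge: [27] + [22] -> [22, 27]
  Merge: [30] + [22, 27] -> [22, 27, 30]
  Split: [3, 27, 9] -> [3] and [27, 9]
    Split: [27, 9] -> [27] and [9]
    Merge: [27] + [9] -> [9, 27]
  Merge: [3] + [9, 27] -> [3, 9, 27]
Merge: [22, 27, 30] + [3, 9, 27] -> [3, 9, 22, 27, 27, 30]

Final sorted array: [3, 9, 22, 27, 27, 30]

The merge sort proceeds by recursively splitting the array and merging sorted halves.
After all merges, the sorted array is [3, 9, 22, 27, 27, 30].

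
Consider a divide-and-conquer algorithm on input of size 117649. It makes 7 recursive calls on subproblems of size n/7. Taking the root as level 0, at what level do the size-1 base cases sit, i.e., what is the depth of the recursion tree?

For divide and conquer with division factor 7:

Problem sizes at each level:
Level 0: 117649
Level 1: 16807
Level 2: 2401
Level 3: 343
Level 4: 49
Level 5: 7
Level 6: 1

The root is level 0 and the size-1 base case is level 6 (the tree spans levels 0 through 6, i.e. 7 levels counting the root), so the depth is the number of divisions: log_7(117649) = 6

The recursion tree depth is log_7(117649) = 6. At each level, the problem size is divided by 7, so it takes 6 divisions to reduce to a base case of size 1. The algorithm makes 7 recursive calls at each level.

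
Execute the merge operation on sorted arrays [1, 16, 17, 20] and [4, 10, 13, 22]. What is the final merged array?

Merging process:

Compare 1 vs 4: take 1 from left. Merged: [1]
Compare 16 vs 4: take 4 from right. Merged: [1, 4]
Compare 16 vs 10: take 10 from right. Merged: [1, 4, 10]
Compare 16 vs 13: take 13 from right. Merged: [1, 4, 10, 13]
Compare 16 vs 22: take 16 from left. Merged: [1, 4, 10, 13, 16]
Compare 17 vs 22: take 17 from left. Merged: [1, 4, 10, 13, 16, 17]
Compare 20 vs 22: take 20 from left. Merged: [1, 4, 10, 13, 16, 17, 20]
Append remaining from right: [22]. Merged: [1, 4, 10, 13, 16, 17, 20, 22]

Final merged array: [1, 4, 10, 13, 16, 17, 20, 22]
Total comparisons: 7

The merged array is [1, 4, 10, 13, 16, 17, 20, 22], requiring 7 comparisons. The merge step runs in O(n) time where n is the total number of elements.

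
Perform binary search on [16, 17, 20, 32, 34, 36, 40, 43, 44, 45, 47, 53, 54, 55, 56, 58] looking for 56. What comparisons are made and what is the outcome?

Binary search for 56 in [16, 17, 20, 32, 34, 36, 40, 43, 44, 45, 47, 53, 54, 55, 56, 58]:

lo=0, hi=15, mid=7, arr[mid]=43 -> 43 < 56, search right half
lo=8, hi=15, mid=11, arr[mid]=53 -> 53 < 56, search right half
lo=12, hi=15, mid=13, arr[mid]=55 -> 55 < 56, search right half
lo=14, hi=15, mid=14, arr[mid]=56 -> Found target at index 14!

Binary search finds 56 at index 14 after 4 comparisons. The search repeatedly halves the search space by comparing with the middle element.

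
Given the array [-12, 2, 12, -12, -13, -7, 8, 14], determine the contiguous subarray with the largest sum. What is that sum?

Using Kadane's algorithm on [-12, 2, 12, -12, -13, -7, 8, 14]:

Scanning through the array:
Position 1 (value 2): max_ending_here = 2, max_so_far = 2
Position 2 (value 12): max_ending_here = 14, max_so_far = 14
Position 3 (value -12): max_ending_here = 2, max_so_far = 14
Position 4 (value -13): max_ending_here = -11, max_so_far = 14
Position 5 (value -7): max_ending_here = -7, max_so_far = 14
Position 6 (value 8): max_ending_here = 8, max_so_far = 14
Position 7 (value 14): max_ending_here = 22, max_so_far = 22

Maximum subarray: [8, 14]
Maximum sum: 22

The maximum subarray is [8, 14] with sum 22. This subarray runs from index 6 to index 7.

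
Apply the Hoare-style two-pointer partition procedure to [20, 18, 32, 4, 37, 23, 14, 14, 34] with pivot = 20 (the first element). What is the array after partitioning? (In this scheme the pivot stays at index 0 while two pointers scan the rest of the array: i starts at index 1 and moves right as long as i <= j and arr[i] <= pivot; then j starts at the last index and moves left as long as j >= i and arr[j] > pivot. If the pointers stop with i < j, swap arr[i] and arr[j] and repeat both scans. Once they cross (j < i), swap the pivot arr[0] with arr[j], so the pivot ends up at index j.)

Hoare-style two-pointer partition with pivot = 20:

Initial array: [20, 18, 32, 4, 37, 23, 14, 14, 34]

Pointers start at i = 1, j = 8.
i stops at index 2 (arr[2]=32 > 20), j stops at index 7 (arr[7]=14 <= 20): swap arr[2] and arr[7], array becomes [20, 18, 14, 4, 37, 23, 14, 32, 34]
i stops at index 4 (arr[4]=37 > 20), j stops at index 6 (arr[6]=14 <= 20): swap arr[4] and arr[6], array becomes [20, 18, 14, 4, 14, 23, 37, 32, 34]
i ends at 5, j ends at 4: the pointers have crossed (j < i), so scanning stops.

Swap pivot arr[0] with arr[4] to place pivot at position 4: [14, 18, 14, 4, 20, 23, 37, 32, 34]
Pivot position: 4

After partitioning with pivot 20, the array becomes [14, 18, 14, 4, 20, 23, 37, 32, 34]. The pivot is placed at index 4. All elements to the left of the pivot are <= 20, and all elements to the right are > 20.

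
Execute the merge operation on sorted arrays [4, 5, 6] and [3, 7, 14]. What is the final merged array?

Merging process:

Compare 4 vs 3: take 3 from right. Merged: [3]
Compare 4 vs 7: take 4 from left. Merged: [3, 4]
Compare 5 vs 7: take 5 from left. Merged: [3, 4, 5]
Compare 6 vs 7: take 6 from left. Merged: [3, 4, 5, 6]
Append remaining from right: [7, 14]. Merged: [3, 4, 5, 6, 7, 14]

Final merged array: [3, 4, 5, 6, 7, 14]
Total comparisons: 4

The merged array is [3, 4, 5, 6, 7, 14], requiring 4 comparisons. The merge step runs in O(n) time where n is the total number of elements.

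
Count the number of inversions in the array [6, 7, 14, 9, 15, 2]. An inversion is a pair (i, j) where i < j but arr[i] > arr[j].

Finding inversions in [6, 7, 14, 9, 15, 2]:

(0, 5): arr[0]=6 > arr[5]=2
(1, 5): arr[1]=7 > arr[5]=2
(2, 3): arr[2]=14 > arr[3]=9
(2, 5): arr[2]=14 > arr[5]=2
(3, 5): arr[3]=9 > arr[5]=2
(4, 5): arr[4]=15 > arr[5]=2

Total inversions: 6

The array has 6 inversion(s): (0,5), (1,5), (2,3), (2,5), (3,5), (4,5). Each pair (i,j) satisfies i < j and arr[i] > arr[j].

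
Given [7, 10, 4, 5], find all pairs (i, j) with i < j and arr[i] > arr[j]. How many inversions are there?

Finding inversions in [7, 10, 4, 5]:

(0, 2): arr[0]=7 > arr[2]=4
(0, 3): arr[0]=7 > arr[3]=5
(1, 2): arr[1]=10 > arr[2]=4
(1, 3): arr[1]=10 > arr[3]=5

Total inversions: 4

The array has 4 inversion(s): (0,2), (0,3), (1,2), (1,3). Each pair (i,j) satisfies i < j and arr[i] > arr[j].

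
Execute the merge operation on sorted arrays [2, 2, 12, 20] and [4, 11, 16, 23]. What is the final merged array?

Merging process:

Compare 2 vs 4: take 2 from left. Merged: [2]
Compare 2 vs 4: take 2 from left. Merged: [2, 2]
Compare 12 vs 4: take 4 from right. Merged: [2, 2, 4]
Compare 12 vs 11: take 11 from right. Merged: [2, 2, 4, 11]
Compare 12 vs 16: take 12 from left. Merged: [2, 2, 4, 11, 12]
Compare 20 vs 16: take 16 from right. Merged: [2, 2, 4, 11, 12, 16]
Compare 20 vs 23: take 20 from left. Merged: [2, 2, 4, 11, 12, 16, 20]
Append remaining from right: [23]. Merged: [2, 2, 4, 11, 12, 16, 20, 23]

Final merged array: [2, 2, 4, 11, 12, 16, 20, 23]
Total comparisons: 7

The merged array is [2, 2, 4, 11, 12, 16, 20, 23], requiring 7 comparisons. The merge step runs in O(n) time where n is the total number of elements.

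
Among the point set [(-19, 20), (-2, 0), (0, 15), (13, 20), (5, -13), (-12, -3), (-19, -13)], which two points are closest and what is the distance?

Computing all pairwise distances among 7 points:

d((-19, 20), (-2, 0)) = 26.2488
d((-19, 20), (0, 15)) = 19.6469
d((-19, 20), (13, 20)) = 32.0
d((-19, 20), (5, -13)) = 40.8044
d((-19, 20), (-12, -3)) = 24.0416
d((-19, 20), (-19, -13)) = 33.0
d((-2, 0), (0, 15)) = 15.1327
d((-2, 0), (13, 20)) = 25.0
d((-2, 0), (5, -13)) = 14.7648
d((-2, 0), (-12, -3)) = 10.4403 <-- minimum
d((-2, 0), (-19, -13)) = 21.4009
d((0, 15), (13, 20)) = 13.9284
d((0, 15), (5, -13)) = 28.4429
d((0, 15), (-12, -3)) = 21.6333
d((0, 15), (-19, -13)) = 33.8378
d((13, 20), (5, -13)) = 33.9559
d((13, 20), (-12, -3)) = 33.9706
d((13, 20), (-19, -13)) = 45.9674
d((5, -13), (-12, -3)) = 19.7231
d((5, -13), (-19, -13)) = 24.0
d((-12, -3), (-19, -13)) = 12.2066

Closest pair: (-2, 0) and (-12, -3) with distance 10.4403

The closest pair is (-2, 0) and (-12, -3) with Euclidean distance 10.4403. For 7 points, brute-force pairwise comparison is shown above. For large n, the divide-and-conquer algorithm (sort by x, recurse on halves, check the dividing strip) achieves O(n log n).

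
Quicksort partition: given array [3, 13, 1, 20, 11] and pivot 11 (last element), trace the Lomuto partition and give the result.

Lomuto partition with pivot = 11:

Initial array: [3, 13, 1, 20, 11]

arr[0]=3 <= 11: swap with position 0, array becomes [3, 13, 1, 20, 11]
arr[1]=13 > 11: no swap
arr[2]=1 <= 11: swap with position 1, array becomes [3, 1, 13, 20, 11]
arr[3]=20 > 11: no swap

Place pivot at position 2: [3, 1, 11, 20, 13]
Pivot position: 2

After partitioning with pivot 11, the array becomes [3, 1, 11, 20, 13]. The pivot is placed at index 2. All elements to the left of the pivot are <= 11, and all elements to the right are > 11.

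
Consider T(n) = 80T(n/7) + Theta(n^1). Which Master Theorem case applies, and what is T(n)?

Master Theorem for T(n) = 80T(n/7) + O(n^1):

a = 80, b = 7, c = 1
log_b(a) = log_7(80) = 2.2519

Case 1: c = 1 < log_7(80) = 2.2519
T(n) = O(n^(log_7 80))

For T(n) = 80T(n/7) + O(n^1): log_7(80) = 2.2519. This is Case 1 of the Master Theorem (c < log_b(a), work dominated by leaves), giving O(n^(log_7 80)).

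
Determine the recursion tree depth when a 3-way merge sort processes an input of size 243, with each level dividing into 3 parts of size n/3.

For divide and conquer with division factor 3:

Problem sizes at each level:
Level 0: 243
Level 1: 81
Level 2: 27
Level 3: 9
Level 4: 3
Level 5: 1

The root is level 0 and the size-1 base case is level 5 (the tree spans levels 0 through 5, i.e. 6 levels counting the root), so the depth is the number of divisions: log_3(243) = 5

The recursion tree depth is log_3(243) = 5. At each level, the problem size is divided by 3, so it takes 5 divisions to reduce to a base case of size 1. The algorithm makes 3 recursive calls at each level.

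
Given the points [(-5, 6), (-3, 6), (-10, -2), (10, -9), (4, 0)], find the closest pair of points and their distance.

Computing all pairwise distances among 5 points:

d((-5, 6), (-3, 6)) = 2.0 <-- minimum
d((-5, 6), (-10, -2)) = 9.434
d((-5, 6), (10, -9)) = 21.2132
d((-5, 6), (4, 0)) = 10.8167
d((-3, 6), (-10, -2)) = 10.6301
d((-3, 6), (10, -9)) = 19.8494
d((-3, 6), (4, 0)) = 9.2195
d((-10, -2), (10, -9)) = 21.1896
d((-10, -2), (4, 0)) = 14.1421
d((10, -9), (4, 0)) = 10.8167

Closest pair: (-5, 6) and (-3, 6) with distance 2.0

The closest pair is (-5, 6) and (-3, 6) with Euclidean distance 2.0. For 5 points, brute-force pairwise comparison is shown above. For large n, the divide-and-conquer algorithm (sort by x, recurse on halves, check the dividing strip) achieves O(n log n).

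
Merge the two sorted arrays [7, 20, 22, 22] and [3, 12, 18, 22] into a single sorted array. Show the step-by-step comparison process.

Merging process:

Compare 7 vs 3: take 3 from right. Merged: [3]
Compare 7 vs 12: take 7 from left. Merged: [3, 7]
Compare 20 vs 12: take 12 from right. Merged: [3, 7, 12]
Compare 20 vs 18: take 18 from right. Merged: [3, 7, 12, 18]
Compare 20 vs 22: take 20 from left. Merged: [3, 7, 12, 18, 20]
Compare 22 vs 22: take 22 from left. Merged: [3, 7, 12, 18, 20, 22]
Compare 22 vs 22: take 22 from left. Merged: [3, 7, 12, 18, 20, 22, 22]
Append remaining from right: [22]. Merged: [3, 7, 12, 18, 20, 22, 22, 22]

Final merged array: [3, 7, 12, 18, 20, 22, 22, 22]
Total comparisons: 7

The merged array is [3, 7, 12, 18, 20, 22, 22, 22], requiring 7 comparisons. The merge step runs in O(n) time where n is the total number of elements.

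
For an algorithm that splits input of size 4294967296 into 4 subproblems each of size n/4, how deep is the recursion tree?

For divide and conquer with division factor 4:

Problem sizes at each level:
Level 0: 4294967296
Level 1: 1073741824
Level 2: 268435456
Level 3: 67108864
Level 4: 16777216
Level 5: 4194304
Level 6: 1048576
Level 7: 262144
Level 8: 65536
Level 9: 16384
Level 10: 4096
Level 11: 1024
Level 12: 256
Level 13: 64
Level 14: 16
Level 15: 4
Level 16: 1

The root is level 0 and the size-1 base case is level 16 (the tree spans levels 0 through 16, i.e. 17 levels counting the root), so the depth is the number of divisions: log_4(4294967296) = 16

The recursion tree depth is log_4(4294967296) = 16. At each level, the problem size is divided by 4, so it takes 16 divisions to reduce to a base case of size 1. The algorithm makes 4 recursive calls at each level.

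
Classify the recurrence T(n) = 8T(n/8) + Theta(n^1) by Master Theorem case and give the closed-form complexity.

Master Theorem for T(n) = 8T(n/8) + O(n^1):

a = 8, b = 8, c = 1
log_b(a) = log_8(8) = 1.0000

Case 2: c = 1 = log_8(8) = 1.0000
T(n) = O(n^1 log n) = O(n log n)

For T(n) = 8T(n/8) + O(n^1): log_8(8) = 1.0000. This is Case 2 of the Master Theorem (c = log_b(a), equal work at all levels), giving O(n log n).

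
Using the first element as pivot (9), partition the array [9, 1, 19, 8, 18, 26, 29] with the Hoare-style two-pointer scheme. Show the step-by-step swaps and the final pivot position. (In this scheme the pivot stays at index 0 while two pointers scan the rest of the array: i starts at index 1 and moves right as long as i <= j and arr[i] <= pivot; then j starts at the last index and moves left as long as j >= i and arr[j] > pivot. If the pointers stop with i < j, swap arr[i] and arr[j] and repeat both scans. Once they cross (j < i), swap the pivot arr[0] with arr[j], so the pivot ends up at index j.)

Hoare-style two-pointer partition with pivot = 9:

Initial array: [9, 1, 19, 8, 18, 26, 29]

Pointers start at i = 1, j = 6.
i stops at index 2 (arr[2]=19 > 9), j stops at index 3 (arr[3]=8 <= 9): swap arr[2] and arr[3], array becomes [9, 1, 8, 19, 18, 26, 29]
i ends at 3, j ends at 2: the pointers have crossed (j < i), so scanning stops.

Swap pivot arr[0] with arr[2] to place pivot at position 2: [8, 1, 9, 19, 18, 26, 29]
Pivot position: 2

After partitioning with pivot 9, the array becomes [8, 1, 9, 19, 18, 26, 29]. The pivot is placed at index 2. All elements to the left of the pivot are <= 9, and all elements to the right are > 9.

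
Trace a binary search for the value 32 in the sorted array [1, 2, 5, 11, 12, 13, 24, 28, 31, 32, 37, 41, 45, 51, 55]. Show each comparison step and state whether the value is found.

Binary search for 32 in [1, 2, 5, 11, 12, 13, 24, 28, 31, 32, 37, 41, 45, 51, 55]:

lo=0, hi=14, mid=7, arr[mid]=28 -> 28 < 32, search right half
lo=8, hi=14, mid=11, arr[mid]=41 -> 41 > 32, search left half
lo=8, hi=10, mid=9, arr[mid]=32 -> Found target at index 9!

Binary search finds 32 at index 9 after 3 comparisons. The search repeatedly halves the search space by comparing with the middle element.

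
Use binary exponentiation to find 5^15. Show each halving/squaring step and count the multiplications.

Computing 5^15 by squaring (build up from 5^1; each line after the first costs one multiplication):

5^1 = 5
5^2 = (5^1)^2 = 5^2 = 25
5^3 = 5 * 5^2 = 5 * 25 = 125
5^6 = (5^3)^2 = 125^2 = 15625
5^7 = 5 * 5^6 = 5 * 15625 = 78125
5^14 = (5^7)^2 = 78125^2 = 6103515625
5^15 = 5 * 5^14 = 5 * 6103515625 = 30517578125

Result: 30517578125
Multiplications needed: 6 (6 lines after 5^1)

5^15 = 30517578125. Using exponentiation by squaring, this requires 6 multiplications. The key idea: if the exponent is even, square the half-power; if odd, multiply by the base once.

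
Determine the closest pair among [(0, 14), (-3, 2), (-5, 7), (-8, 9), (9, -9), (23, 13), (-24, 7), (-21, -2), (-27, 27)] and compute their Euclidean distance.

Computing all pairwise distances among 9 points:

d((0, 14), (-3, 2)) = 12.3693
d((0, 14), (-5, 7)) = 8.6023
d((0, 14), (-8, 9)) = 9.434
d((0, 14), (9, -9)) = 24.6982
d((0, 14), (23, 13)) = 23.0217
d((0, 14), (-24, 7)) = 25.0
d((0, 14), (-21, -2)) = 26.4008
d((0, 14), (-27, 27)) = 29.9666
d((-3, 2), (-5, 7)) = 5.3852
d((-3, 2), (-8, 9)) = 8.6023
d((-3, 2), (9, -9)) = 16.2788
d((-3, 2), (23, 13)) = 28.2312
d((-3, 2), (-24, 7)) = 21.587
d((-3, 2), (-21, -2)) = 18.4391
d((-3, 2), (-27, 27)) = 34.6554
d((-5, 7), (-8, 9)) = 3.6056 <-- minimum
d((-5, 7), (9, -9)) = 21.2603
d((-5, 7), (23, 13)) = 28.6356
d((-5, 7), (-24, 7)) = 19.0
d((-5, 7), (-21, -2)) = 18.3576
d((-5, 7), (-27, 27)) = 29.7321
d((-8, 9), (9, -9)) = 24.7588
d((-8, 9), (23, 13)) = 31.257
d((-8, 9), (-24, 7)) = 16.1245
d((-8, 9), (-21, -2)) = 17.0294
d((-8, 9), (-27, 27)) = 26.1725
d((9, -9), (23, 13)) = 26.0768
d((9, -9), (-24, 7)) = 36.6742
d((9, -9), (-21, -2)) = 30.8058
d((9, -9), (-27, 27)) = 50.9117
d((23, 13), (-24, 7)) = 47.3814
d((23, 13), (-21, -2)) = 46.4866
d((23, 13), (-27, 27)) = 51.923
d((-24, 7), (-21, -2)) = 9.4868
d((-24, 7), (-27, 27)) = 20.2237
d((-21, -2), (-27, 27)) = 29.6142

Closest pair: (-5, 7) and (-8, 9) with distance 3.6056

The closest pair is (-5, 7) and (-8, 9) with Euclidean distance 3.6056. For 9 points, brute-force pairwise comparison is shown above. For large n, the divide-and-conquer algorithm (sort by x, recurse on halves, check the dividing strip) achieves O(n log n).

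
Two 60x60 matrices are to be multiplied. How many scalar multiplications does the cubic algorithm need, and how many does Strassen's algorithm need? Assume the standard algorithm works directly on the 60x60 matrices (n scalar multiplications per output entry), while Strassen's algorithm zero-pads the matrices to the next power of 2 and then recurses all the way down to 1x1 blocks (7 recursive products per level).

Matrix multiplication for 60x60 matrices:

Strassen's algorithm requires power-of-2 dimensions. Pad 60x60 to 64x64 (next power of 2).

Standard algorithm: 60^3 = 216000 multiplications
Strassen's algorithm: 7^(log2(64)) = 7^6 = 117649 multiplications
Savings: 216000 - 117649 = 98351 multiplications

Standard: 216000 multiplications (60^3). Strassen: 117649 multiplications (7^6, after padding to 64x64). Strassen reduces 8 recursive multiplications to 7 at each level.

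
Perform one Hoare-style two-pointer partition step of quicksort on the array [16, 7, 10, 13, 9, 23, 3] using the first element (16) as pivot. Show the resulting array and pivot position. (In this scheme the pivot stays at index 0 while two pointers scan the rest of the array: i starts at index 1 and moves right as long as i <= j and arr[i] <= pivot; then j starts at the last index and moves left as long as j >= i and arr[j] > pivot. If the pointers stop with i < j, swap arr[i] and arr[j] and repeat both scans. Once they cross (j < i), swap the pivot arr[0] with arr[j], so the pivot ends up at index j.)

Hoare-style two-pointer partition with pivot = 16:

Initial array: [16, 7, 10, 13, 9, 23, 3]

Pointers start at i = 1, j = 6.
i stops at index 5 (arr[5]=23 > 16), j stops at index 6 (arr[6]=3 <= 16): swap arr[5] and arr[6], array becomes [16, 7, 10, 13, 9, 3, 23]
i ends at 6, j ends at 5: the pointers have crossed (j < i), so scanning stops.

Swap pivot arr[0] with arr[5] to place pivot at position 5: [3, 7, 10, 13, 9, 16, 23]
Pivot position: 5

After partitioning with pivot 16, the array becomes [3, 7, 10, 13, 9, 16, 23]. The pivot is placed at index 5. All elements to the left of the pivot are <= 16, and all elements to the right are > 16.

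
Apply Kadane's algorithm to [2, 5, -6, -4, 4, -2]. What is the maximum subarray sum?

Using Kadane's algorithm on [2, 5, -6, -4, 4, -2]:

Scanning through the array:
Position 1 (value 5): max_ending_here = 7, max_so_far = 7
Position 2 (value -6): max_ending_here = 1, max_so_far = 7
Position 3 (value -4): max_ending_here = -3, max_so_far = 7
Position 4 (value 4): max_ending_here = 4, max_so_far = 7
Position 5 (value -2): max_ending_here = 2, max_so_far = 7

Maximum subarray: [2, 5]
Maximum sum: 7

The maximum subarray is [2, 5] with sum 7. This subarray runs from index 0 to index 1.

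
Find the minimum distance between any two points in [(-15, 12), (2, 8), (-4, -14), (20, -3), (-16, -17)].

Computing all pairwise distances among 5 points:

d((-15, 12), (2, 8)) = 17.4642
d((-15, 12), (-4, -14)) = 28.2312
d((-15, 12), (20, -3)) = 38.0789
d((-15, 12), (-16, -17)) = 29.0172
d((2, 8), (-4, -14)) = 22.8035
d((2, 8), (20, -3)) = 21.095
d((2, 8), (-16, -17)) = 30.8058
d((-4, -14), (20, -3)) = 26.4008
d((-4, -14), (-16, -17)) = 12.3693 <-- minimum
d((20, -3), (-16, -17)) = 38.6264

Closest pair: (-4, -14) and (-16, -17) with distance 12.3693

The closest pair is (-4, -14) and (-16, -17) with Euclidean distance 12.3693. For 5 points, brute-force pairwise comparison is shown above. For large n, the divide-and-conquer algorithm (sort by x, recurse on halves, check the dividing strip) achieves O(n log n).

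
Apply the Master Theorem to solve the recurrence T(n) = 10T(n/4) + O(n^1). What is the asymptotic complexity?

Master Theorem for T(n) = 10T(n/4) + O(n^1):

a = 10, b = 4, c = 1
log_b(a) = log_4(10) = 1.6610

Case 1: c = 1 < log_4(10) = 1.6610
T(n) = O(n^(log_4 10))

For T(n) = 10T(n/4) + O(n^1): log_4(10) = 1.6610. This is Case 1 of the Master Theorem (c < log_b(a), work dominated by leaves), giving O(n^(log_4 10)).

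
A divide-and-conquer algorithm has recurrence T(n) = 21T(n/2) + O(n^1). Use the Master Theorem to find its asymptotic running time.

Master Theorem for T(n) = 21T(n/2) + O(n^1):

a = 21, b = 2, c = 1
log_b(a) = log_2(21) = 4.3923

Case 1: c = 1 < log_2(21) = 4.3923
T(n) = O(n^(log_2 21))

For T(n) = 21T(n/2) + O(n^1): log_2(21) = 4.3923. This is Case 1 of the Master Theorem (c < log_b(a), work dominated by leaves), giving O(n^(log_2 21)).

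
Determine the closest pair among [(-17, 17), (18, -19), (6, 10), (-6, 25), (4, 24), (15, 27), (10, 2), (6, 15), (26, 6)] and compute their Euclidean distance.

Computing all pairwise distances among 9 points:

d((-17, 17), (18, -19)) = 50.2096
d((-17, 17), (6, 10)) = 24.0416
d((-17, 17), (-6, 25)) = 13.6015
d((-17, 17), (4, 24)) = 22.1359
d((-17, 17), (15, 27)) = 33.5261
d((-17, 17), (10, 2)) = 30.8869
d((-17, 17), (6, 15)) = 23.0868
d((-17, 17), (26, 6)) = 44.3847
d((18, -19), (6, 10)) = 31.3847
d((18, -19), (-6, 25)) = 50.1199
d((18, -19), (4, 24)) = 45.2217
d((18, -19), (15, 27)) = 46.0977
d((18, -19), (10, 2)) = 22.4722
d((18, -19), (6, 15)) = 36.0555
d((18, -19), (26, 6)) = 26.2488
d((6, 10), (-6, 25)) = 19.2094
d((6, 10), (4, 24)) = 14.1421
d((6, 10), (15, 27)) = 19.2354
d((6, 10), (10, 2)) = 8.9443
d((6, 10), (6, 15)) = 5.0 <-- minimum
d((6, 10), (26, 6)) = 20.3961
d((-6, 25), (4, 24)) = 10.0499
d((-6, 25), (15, 27)) = 21.095
d((-6, 25), (10, 2)) = 28.0179
d((-6, 25), (6, 15)) = 15.6205
d((-6, 25), (26, 6)) = 37.2156
d((4, 24), (15, 27)) = 11.4018
d((4, 24), (10, 2)) = 22.8035
d((4, 24), (6, 15)) = 9.2195
d((4, 24), (26, 6)) = 28.4253
d((15, 27), (10, 2)) = 25.4951
d((15, 27), (6, 15)) = 15.0
d((15, 27), (26, 6)) = 23.7065
d((10, 2), (6, 15)) = 13.6015
d((10, 2), (26, 6)) = 16.4924
d((6, 15), (26, 6)) = 21.9317

Closest pair: (6, 10) and (6, 15) with distance 5.0

The closest pair is (6, 10) and (6, 15) with Euclidean distance 5.0. For 9 points, brute-force pairwise comparison is shown above. For large n, the divide-and-conquer algorithm (sort by x, recurse on halves, check the dividing strip) achieves O(n log n).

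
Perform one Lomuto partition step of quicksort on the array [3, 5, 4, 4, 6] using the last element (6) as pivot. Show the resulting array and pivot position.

Lomuto partition with pivot = 6:

Initial array: [3, 5, 4, 4, 6]

arr[0]=3 <= 6: swap with position 0, array becomes [3, 5, 4, 4, 6]
arr[1]=5 <= 6: swap with position 1, array becomes [3, 5, 4, 4, 6]
arr[2]=4 <= 6: swap with position 2, array becomes [3, 5, 4, 4, 6]
arr[3]=4 <= 6: swap with position 3, array becomes [3, 5, 4, 4, 6]

Place pivot at position 4: [3, 5, 4, 4, 6]
Pivot position: 4

After partitioning with pivot 6, the array becomes [3, 5, 4, 4, 6]. The pivot is placed at index 4. All elements to the left of the pivot are <= 6, and all elements to the right are > 6.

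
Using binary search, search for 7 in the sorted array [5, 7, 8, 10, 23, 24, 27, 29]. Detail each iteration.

Binary search for 7 in [5, 7, 8, 10, 23, 24, 27, 29]:

lo=0, hi=7, mid=3, arr[mid]=10 -> 10 > 7, search left half
lo=0, hi=2, mid=1, arr[mid]=7 -> Found target at index 1!

Binary search finds 7 at index 1 after 2 comparisons. The search repeatedly halves the search space by comparing with the middle element.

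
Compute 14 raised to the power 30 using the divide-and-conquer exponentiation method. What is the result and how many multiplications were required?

Computing 14^30 by squaring (build up from 14^1; each line after the first costs one multiplication):

14^1 = 14
14^2 = (14^1)^2 = 14^2 = 196
14^3 = 14 * 14^2 = 14 * 196 = 2744
14^6 = (14^3)^2 = 2744^2 = 7529536
14^7 = 14 * 14^6 = 14 * 7529536 = 105413504
14^14 = (14^7)^2 = 105413504^2 = 11112006825558016
14^15 = 14 * 14^14 = 14 * 11112006825558016 = 155568095557812224
14^30 = (14^15)^2 = 155568095557812224^2 = 24201432355484595421941037243826176

Result: 24201432355484595421941037243826176
Multiplications needed: 7 (7 lines after 14^1)

14^30 = 24201432355484595421941037243826176. Using exponentiation by squaring, this requires 7 multiplications. The key idea: if the exponent is even, square the half-power; if odd, multiply by the base once.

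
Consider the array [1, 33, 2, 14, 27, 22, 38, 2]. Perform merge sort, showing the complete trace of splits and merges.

Merge sort trace:

Split: [1, 33, 2, 14, 27, 22, 38, 2] -> [1, 33, 2, 14] and [27, 22, 38, 2]
  Split: [1, 33, 2, 14] -> [1, 33] and [2, 14]
    Split: [1, 33] -> [1] and [33]
    Merge: [1] + [33] -> [1, 33]
    Split: [2, 14] -> [2] and [14]
    Merge: [2] + [14] -> [2, 14]
  Merge: [1, 33] + [2, 14] -> [1, 2, 14, 33]
  Split: [27, 22, 38, 2] -> [27, 22] and [38, 2]
    Split: [27, 22] -> [27] and [22]
    Merge: [27] + [22] -> [22, 27]
    Split: [38, 2] -> [38] and [2]
    Merge: [38] + [2] -> [2, 38]
  Merge: [22, 27] + [2, 38] -> [2, 22, 27, 38]
Merge: [1, 2, 14, 33] + [2, 22, 27, 38] -> [1, 2, 2, 14, 22, 27, 33, 38]

Final sorted array: [1, 2, 2, 14, 22, 27, 33, 38]

The merge sort proceeds by recursively splitting the array and merging sorted halves.
After all merges, the sorted array is [1, 2, 2, 14, 22, 27, 33, 38].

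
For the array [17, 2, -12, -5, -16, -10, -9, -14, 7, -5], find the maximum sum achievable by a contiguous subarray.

Using Kadane's algorithm on [17, 2, -12, -5, -16, -10, -9, -14, 7, -5]:

Scanning through the array:
Position 1 (value 2): max_ending_here = 19, max_so_far = 19
Position 2 (value -12): max_ending_here = 7, max_so_far = 19
Position 3 (value -5): max_ending_here = 2, max_so_far = 19
Position 4 (value -16): max_ending_here = -14, max_so_far = 19
Position 5 (value -10): max_ending_here = -10, max_so_far = 19
Position 6 (value -9): max_ending_here = -9, max_so_far = 19
Position 7 (value -14): max_ending_here = -14, max_so_far = 19
Position 8 (value 7): max_ending_here = 7, max_so_far = 19
Position 9 (value -5): max_ending_here = 2, max_so_far = 19

Maximum subarray: [17, 2]
Maximum sum: 19

The maximum subarray is [17, 2] with sum 19. This subarray runs from index 0 to index 1.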